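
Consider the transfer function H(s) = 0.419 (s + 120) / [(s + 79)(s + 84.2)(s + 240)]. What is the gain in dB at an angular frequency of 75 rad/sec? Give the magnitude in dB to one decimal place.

-94.3 dB

|j75 + 120| = √(75² + 120²) = 141.5
|j75 + 79| = √(75² + 79²) = 108.9
|j75 + 84.2| = √(75² + 84.2²) = 112.8
|j75 + 240| = √(75² + 240²) = 251.4
|H(j75)| = 0.419 × 141.5 / (108.9 × 112.8 × 251.4) = 1.9198e-05
20 log₁₀(1.9198e-05) = -94.33 dB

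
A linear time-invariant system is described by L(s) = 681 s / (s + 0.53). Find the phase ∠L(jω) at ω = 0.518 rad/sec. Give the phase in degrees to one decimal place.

∠(j0.518) = 90.00°
∠(j0.518 + 0.53) = arctan(0.518/0.53) = 44.34°
∠L(j0.518) = 90.00° − 44.34° = 45.66°

45.7 deg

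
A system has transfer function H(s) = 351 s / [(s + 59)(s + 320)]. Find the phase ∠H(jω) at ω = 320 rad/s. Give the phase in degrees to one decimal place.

-34.6°

∠(j320) = 90.00°
∠(j320 + 59) = arctan(320/59) = 79.55°
∠(j320 + 320) = arctan(320/320) = 45.00°
∠H(j320) = 90.00° − (79.55° + 45.00°) = -34.55°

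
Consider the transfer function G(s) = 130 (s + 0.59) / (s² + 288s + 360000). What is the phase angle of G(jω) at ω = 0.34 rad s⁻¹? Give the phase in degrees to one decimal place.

∠(j0.34 + 0.59) = arctan(0.34/0.59) = 29.95°
∠[(j0.34)² + 288(j0.34) + 360000] = ∠[3.6e+05 + j97.92] = 0.02°
∠G(j0.34) = 29.95° − 0.02° = 29.94°

29.9°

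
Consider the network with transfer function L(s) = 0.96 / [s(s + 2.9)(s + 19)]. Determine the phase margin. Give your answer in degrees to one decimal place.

Gain crossover: |L(jω)| = 1 at ω ≈ 0.0174 rad/sec.
∠L(j0.0174) = −90° − arctan(0.0174/2.9) − arctan(0.0174/19) ≈ -90.40°
PM = 180° + (-90.40°) = 89.60°

89.6 deg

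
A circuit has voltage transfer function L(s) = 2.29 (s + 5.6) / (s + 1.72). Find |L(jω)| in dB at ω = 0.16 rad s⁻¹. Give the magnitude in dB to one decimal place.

|j0.16 + 5.6| = √(0.16² + 5.6²) = 5.602
|j0.16 + 1.72| = √(0.16² + 1.72²) = 1.727
|L(j0.16)| = 2.29 × 5.602 / 1.727 = 7.4268
20 log₁₀(7.4268) = 17.42 dB

17.4 dB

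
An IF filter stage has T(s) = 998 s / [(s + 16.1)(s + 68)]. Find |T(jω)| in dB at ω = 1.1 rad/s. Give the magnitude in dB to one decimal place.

|j1.1| = 1.1
|j1.1 + 16.1| = √(1.1² + 16.1²) = 16.14
|j1.1 + 68| = √(1.1² + 68²) = 68.01
|T(j1.1)| = 998 × 1.1 / (16.14 × 68.01) = 1.0003
20 log₁₀(1.0003) = 0.00 dB

0.0 dB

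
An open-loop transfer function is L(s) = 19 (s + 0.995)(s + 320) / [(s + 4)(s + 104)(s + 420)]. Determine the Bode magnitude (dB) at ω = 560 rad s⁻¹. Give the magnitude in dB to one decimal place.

|j560 + 0.995| = √(560² + 0.995²) = 560
|j560 + 320| = √(560² + 320²) = 645
|j560 + 4| = √(560² + 4²) = 560
|j560 + 104| = √(560² + 104²) = 569.6
|j560 + 420| = √(560² + 420²) = 700
|L(j560)| = 19 × 560 × 645 / (560 × 569.6 × 700) = 0.030736
20 log₁₀(0.030736) = -30.25 dB

-30.2 dB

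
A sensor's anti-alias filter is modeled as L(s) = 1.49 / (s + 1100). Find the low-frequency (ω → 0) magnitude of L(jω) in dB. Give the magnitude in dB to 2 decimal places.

-57.36 dB

L(0) = 1.49 / 1100 = 0.0013545
20 log₁₀(0.0013545) = -57.364 dB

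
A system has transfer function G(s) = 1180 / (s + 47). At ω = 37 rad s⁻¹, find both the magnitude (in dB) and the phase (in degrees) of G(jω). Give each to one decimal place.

|j37 + 47| = √(37² + 47²) = 59.82
|G(j37)| = 1180 / 59.82 = 19.727
20 log₁₀(19.727) = 25.90 dB
∠(j37 + 47) = arctan(37/47) = 38.21°
∠G(j37) = −38.21° = -38.21°

|G| = 25.9 dB, ∠G = -38.2°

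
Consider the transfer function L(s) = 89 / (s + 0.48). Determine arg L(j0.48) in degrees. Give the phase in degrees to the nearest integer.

∠(j0.48 + 0.48) = arctan(0.48/0.48) = 45.00°
∠L(j0.48) = −45.00° = -45.00°

-45°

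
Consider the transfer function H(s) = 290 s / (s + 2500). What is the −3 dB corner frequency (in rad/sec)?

For a single-pole high-pass, the −3 dB point is at the pole: ω = 2500 rad/sec.

2500 rad/sec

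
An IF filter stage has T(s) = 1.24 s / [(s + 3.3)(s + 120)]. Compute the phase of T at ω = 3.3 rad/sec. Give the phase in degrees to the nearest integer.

43 deg

∠(j3.3) = 90.00°
∠(j3.3 + 3.3) = arctan(3.3/3.3) = 45.00°
∠(j3.3 + 120) = arctan(3.3/120) = 1.58°
∠T(j3.3) = 90.00° − (45.00° + 1.58°) = 43.42°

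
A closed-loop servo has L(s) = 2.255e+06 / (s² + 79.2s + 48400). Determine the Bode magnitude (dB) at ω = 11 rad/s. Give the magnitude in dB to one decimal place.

33.4 dB

|(j11)² + 79.2(j11) + 48400| = |48279 + j871.2| = 4.829e+04
|L(j11)| = 2.255e+06 / 4.829e+04 = 46.7
20 log₁₀(46.7) = 33.39 dB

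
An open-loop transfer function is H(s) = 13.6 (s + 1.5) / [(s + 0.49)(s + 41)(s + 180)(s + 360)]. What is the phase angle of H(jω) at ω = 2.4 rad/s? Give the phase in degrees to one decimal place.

∠(j2.4 + 1.5) = arctan(2.4/1.5) = 57.99°
∠(j2.4 + 0.49) = arctan(2.4/0.49) = 78.46°
∠(j2.4 + 41) = arctan(2.4/41) = 3.35°
∠(j2.4 + 180) = arctan(2.4/180) = 0.76°
∠(j2.4 + 360) = arctan(2.4/360) = 0.38°
∠H(j2.4) = 57.99° − (78.46° + 3.35° + 0.76° + 0.38°) = -24.96°

-25.0°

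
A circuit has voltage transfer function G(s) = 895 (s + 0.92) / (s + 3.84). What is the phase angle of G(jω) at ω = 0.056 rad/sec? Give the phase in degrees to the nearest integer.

∠(j0.056 + 0.92) = arctan(0.056/0.92) = 3.48°
∠(j0.056 + 3.84) = arctan(0.056/3.84) = 0.84°
∠G(j0.056) = 3.48° − 0.84° = 2.65°

3°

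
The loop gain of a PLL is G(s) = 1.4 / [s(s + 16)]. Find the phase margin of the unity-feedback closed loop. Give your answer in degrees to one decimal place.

Gain crossover: |G(jω)| = 1 at ω ≈ 0.0875 rad/s.
∠G(j0.0875) = −90° − arctan(0.0875/16) ≈ -90.31°
PM = 180° + (-90.31°) = 89.69°

89.7°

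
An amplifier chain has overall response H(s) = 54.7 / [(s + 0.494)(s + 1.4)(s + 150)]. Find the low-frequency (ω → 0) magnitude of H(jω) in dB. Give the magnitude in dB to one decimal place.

H(0) = 54.7 / (0.494 × 1.4 × 150) = 0.52728
20 log₁₀(0.52728) = -5.56 dB

-5.6 dB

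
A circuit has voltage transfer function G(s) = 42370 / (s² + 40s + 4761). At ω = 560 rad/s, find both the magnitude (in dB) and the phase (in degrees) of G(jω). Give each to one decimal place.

|G| = -17.3 dB, ∠G = -175.9°

|(j560)² + 40(j560) + 4761| = |-3.0884e+05 + j22400| = 3.097e+05
|G(j560)| = 42370 / 3.097e+05 = 0.13683
20 log₁₀(0.13683) = -17.28 dB
∠[(j560)² + 40(j560) + 4761] = ∠[-3.0884e+05 + j22400] = 175.85°
∠G(j560) = −175.85° = -175.85°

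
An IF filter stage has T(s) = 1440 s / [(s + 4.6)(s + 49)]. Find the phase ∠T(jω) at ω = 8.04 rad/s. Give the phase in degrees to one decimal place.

∠(j8.04) = 90.00°
∠(j8.04 + 4.6) = arctan(8.04/4.6) = 60.22°
∠(j8.04 + 49) = arctan(8.04/49) = 9.32°
∠T(j8.04) = 90.00° − (60.22° + 9.32°) = 20.46°

20.5°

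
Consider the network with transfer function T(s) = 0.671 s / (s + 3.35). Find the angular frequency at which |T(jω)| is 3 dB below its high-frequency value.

For a single-pole high-pass, the −3 dB point is at the pole: ω = 3.35 rad/s.

3.35 rad/s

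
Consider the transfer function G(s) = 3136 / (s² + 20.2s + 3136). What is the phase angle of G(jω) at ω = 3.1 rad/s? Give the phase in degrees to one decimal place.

∠[(j3.1)² + 20.2(j3.1) + 3136] = ∠[3126.4 + j62.62] = 1.15°
∠G(j3.1) = −1.15° = -1.15°

-1.1°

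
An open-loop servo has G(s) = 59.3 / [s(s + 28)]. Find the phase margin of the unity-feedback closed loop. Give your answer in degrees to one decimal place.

Gain crossover: |G(jω)| = 1 at ω ≈ 2.11 rad/s.
∠G(j2.11) = −90° − arctan(2.11/28) ≈ -94.31°
PM = 180° + (-94.31°) = 85.69°

85.7°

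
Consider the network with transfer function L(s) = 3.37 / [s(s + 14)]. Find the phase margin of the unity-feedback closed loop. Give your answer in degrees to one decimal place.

89.0°

Gain crossover: |L(jω)| = 1 at ω ≈ 0.241 rad/s.
∠L(j0.241) = −90° − arctan(0.241/14) ≈ -90.98°
PM = 180° + (-90.98°) = 89.02°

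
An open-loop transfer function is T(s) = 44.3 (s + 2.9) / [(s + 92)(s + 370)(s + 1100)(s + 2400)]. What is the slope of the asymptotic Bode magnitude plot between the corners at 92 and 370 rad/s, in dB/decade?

0 dB/decade

In this band the factors already past their corner are: zero at 2.9, pole at 92; net slope = 0 dB/decade.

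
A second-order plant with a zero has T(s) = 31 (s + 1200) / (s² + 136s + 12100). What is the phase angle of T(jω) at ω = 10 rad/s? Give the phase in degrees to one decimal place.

-6.0 deg

∠(j10 + 1200) = arctan(10/1200) = 0.48°
∠[(j10)² + 136(j10) + 12100] = ∠[12000 + j1360] = 6.47°
∠T(j10) = 0.48° − 6.47° = -5.99°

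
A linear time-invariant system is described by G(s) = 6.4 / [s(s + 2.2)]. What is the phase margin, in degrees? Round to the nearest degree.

Gain crossover: |G(jω)| = 1 at ω ≈ 2.1 rad/sec.
∠G(j2.1) = −90° − arctan(2.1/2.2) ≈ -133.71°
PM = 180° + (-133.71°) = 46.29°

46 deg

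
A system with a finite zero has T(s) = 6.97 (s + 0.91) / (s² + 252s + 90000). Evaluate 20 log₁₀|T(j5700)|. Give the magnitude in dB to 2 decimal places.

|j5700 + 0.91| = √(5700² + 0.91²) = 5700
|(j5700)² + 252(j5700) + 90000| = |-3.24e+07 + j1.4364e+06| = 3.243e+07
|T(j5700)| = 6.97 × 5700 / 3.243e+07 = 0.001225
20 log₁₀(0.001225) = -58.237 dB

-58.24 dB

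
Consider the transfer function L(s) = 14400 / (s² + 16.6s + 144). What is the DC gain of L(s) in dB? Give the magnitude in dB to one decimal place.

L(0) = 14400 / 144 = 100
20 log₁₀(100) = 40.00 dB

40.0 dB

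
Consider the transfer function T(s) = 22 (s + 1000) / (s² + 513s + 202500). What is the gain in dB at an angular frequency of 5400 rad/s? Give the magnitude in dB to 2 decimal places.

-47.63 dB

|j5400 + 1000| = √(5400² + 1000²) = 5492
|(j5400)² + 513(j5400) + 202500| = |-2.8958e+07 + j2.7702e+06| = 2.909e+07
|T(j5400)| = 22 × 5492 / 2.909e+07 = 0.0041534
20 log₁₀(0.0041534) = -47.632 dB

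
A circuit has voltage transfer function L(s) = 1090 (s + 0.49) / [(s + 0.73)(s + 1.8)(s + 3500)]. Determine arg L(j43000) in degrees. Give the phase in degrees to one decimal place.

-175.3°

∠(j43000 + 0.49) = arctan(43000/0.49) = 90.00°
∠(j43000 + 0.73) = arctan(43000/0.73) = 90.00°
∠(j43000 + 1.8) = arctan(43000/1.8) = 90.00°
∠(j43000 + 3500) = arctan(43000/3500) = 85.35°
∠L(j43000) = 90.00° − (90.00° + 90.00° + 85.35°) = -175.34°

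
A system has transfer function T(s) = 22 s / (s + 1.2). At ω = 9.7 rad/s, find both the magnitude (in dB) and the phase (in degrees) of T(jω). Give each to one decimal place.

|j9.7| = 9.7
|j9.7 + 1.2| = √(9.7² + 1.2²) = 9.774
|T(j9.7)| = 22 × 9.7 / 9.774 = 21.834
20 log₁₀(21.834) = 26.78 dB
∠(j9.7) = 90.00°
∠(j9.7 + 1.2) = arctan(9.7/1.2) = 82.95°
∠T(j9.7) = 90.00° − 82.95° = 7.05°

|T| = 26.8 dB, ∠T = 7.1°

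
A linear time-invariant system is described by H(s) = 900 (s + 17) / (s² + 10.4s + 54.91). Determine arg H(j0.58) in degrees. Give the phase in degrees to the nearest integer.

∠(j0.58 + 17) = arctan(0.58/17) = 1.95°
∠[(j0.58)² + 10.4(j0.58) + 54.91] = ∠[54.574 + j6.032] = 6.31°
∠H(j0.58) = 1.95° − 6.31° = -4.35°

-4°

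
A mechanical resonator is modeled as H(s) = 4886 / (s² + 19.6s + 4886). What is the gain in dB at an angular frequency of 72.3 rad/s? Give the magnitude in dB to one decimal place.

10.5 dB

|(j72.3)² + 19.6(j72.3) + 4886| = |-341.29 + j1417.1| = 1458
|H(j72.3)| = 4886 / 1458 = 3.3521
20 log₁₀(3.3521) = 10.51 dB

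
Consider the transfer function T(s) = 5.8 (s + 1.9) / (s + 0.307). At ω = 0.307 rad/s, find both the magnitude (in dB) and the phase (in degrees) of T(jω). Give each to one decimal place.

|j0.307 + 1.9| = √(0.307² + 1.9²) = 1.925
|j0.307 + 0.307| = √(0.307² + 0.307²) = 0.4342
|T(j0.307)| = 5.8 × 1.925 / 0.4342 = 25.711
20 log₁₀(25.711) = 28.20 dB
∠(j0.307 + 1.9) = arctan(0.307/1.9) = 9.18°
∠(j0.307 + 0.307) = arctan(0.307/0.307) = 45.00°
∠T(j0.307) = 9.18° − 45.00° = -35.82°

|T| = 28.2 dB, ∠T = -35.8°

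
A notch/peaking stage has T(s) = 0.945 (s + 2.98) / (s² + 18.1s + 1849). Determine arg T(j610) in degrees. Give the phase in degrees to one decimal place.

-88.6°

∠(j610 + 2.98) = arctan(610/2.98) = 89.72°
∠[(j610)² + 18.1(j610) + 1849] = ∠[-3.7025e+05 + j11041] = 178.29°
∠T(j610) = 89.72° − 178.29° = -88.57°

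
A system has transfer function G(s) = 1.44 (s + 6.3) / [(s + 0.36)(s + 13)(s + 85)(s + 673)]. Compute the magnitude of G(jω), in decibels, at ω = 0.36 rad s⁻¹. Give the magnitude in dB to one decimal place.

|j0.36 + 6.3| = √(0.36² + 6.3²) = 6.31
|j0.36 + 0.36| = √(0.36² + 0.36²) = 0.5091
|j0.36 + 13| = √(0.36² + 13²) = 13
|j0.36 + 85| = √(0.36² + 85²) = 85
|j0.36 + 673| = √(0.36² + 673²) = 673
|G(j0.36)| = 1.44 × 6.31 / (0.5091 × 13 × 85 × 673) = 2.3991e-05
20 log₁₀(2.3991e-05) = -92.40 dB

-92.4 dB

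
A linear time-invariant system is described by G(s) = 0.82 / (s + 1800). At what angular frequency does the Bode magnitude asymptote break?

1800 rad/sec

The single real pole at s = −1800 gives a corner at ω = 1800 rad/sec.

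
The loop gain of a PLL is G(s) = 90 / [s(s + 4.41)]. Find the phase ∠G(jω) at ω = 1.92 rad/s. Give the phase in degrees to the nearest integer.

-114°

∠(j1.92 + 4.41) = arctan(1.92/4.41) = 23.53°
∠(j1.92) = 90.00°
∠G(j1.92) = − (23.53° + 90.00°) = -113.53°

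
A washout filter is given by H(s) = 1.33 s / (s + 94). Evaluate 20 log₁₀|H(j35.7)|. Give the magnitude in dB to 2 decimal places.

-6.52 dB

|j35.7| = 35.7
|j35.7 + 94| = √(35.7² + 94²) = 100.6
|H(j35.7)| = 1.33 × 35.7 / 100.6 = 0.47221
20 log₁₀(0.47221) = -6.517 dB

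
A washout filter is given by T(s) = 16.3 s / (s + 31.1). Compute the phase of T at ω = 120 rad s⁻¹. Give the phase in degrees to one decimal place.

14.5°

∠(j120) = 90.00°
∠(j120 + 31.1) = arctan(120/31.1) = 75.47°
∠T(j120) = 90.00° − 75.47° = 14.53°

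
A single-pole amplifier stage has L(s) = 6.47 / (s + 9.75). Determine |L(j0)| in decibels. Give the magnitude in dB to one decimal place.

-3.6 dB

L(0) = 6.47 / 9.75 = 0.66359
20 log₁₀(0.66359) = -3.56 dB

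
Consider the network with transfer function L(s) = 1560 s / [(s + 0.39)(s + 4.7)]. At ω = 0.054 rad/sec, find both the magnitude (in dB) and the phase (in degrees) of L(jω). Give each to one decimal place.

|L| = 33.2 dB, ∠L = 81.5 deg

|j0.054| = 0.054
|j0.054 + 0.39| = √(0.054² + 0.39²) = 0.3937
|j0.054 + 4.7| = √(0.054² + 4.7²) = 4.7
|L(j0.054)| = 1560 × 0.054 / (0.3937 × 4.7) = 45.52
20 log₁₀(45.52) = 33.16 dB
∠(j0.054) = 90.00°
∠(j0.054 + 0.39) = arctan(0.054/0.39) = 7.88°
∠(j0.054 + 4.7) = arctan(0.054/4.7) = 0.66°
∠L(j0.054) = 90.00° − (7.88° + 0.66°) = 81.46°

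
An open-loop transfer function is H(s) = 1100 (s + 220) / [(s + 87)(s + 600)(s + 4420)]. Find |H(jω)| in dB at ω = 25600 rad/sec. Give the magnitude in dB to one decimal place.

|j25600 + 220| = √(25600² + 220²) = 2.56e+04
|j25600 + 87| = √(25600² + 87²) = 2.56e+04
|j25600 + 600| = √(25600² + 600²) = 2.561e+04
|j25600 + 4420| = √(25600² + 4420²) = 2.598e+04
|H(j25600)| = 1100 × 2.56e+04 / (2.56e+04 × 2.561e+04 × 2.598e+04) = 1.6536e-06
20 log₁₀(1.6536e-06) = -115.63 dB

-115.6 dB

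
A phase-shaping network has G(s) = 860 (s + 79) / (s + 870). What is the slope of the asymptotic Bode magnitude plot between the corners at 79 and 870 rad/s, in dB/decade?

20 dB/decade

In this band the factors already past their corner are: zero at 79; net slope = 20 dB/decade.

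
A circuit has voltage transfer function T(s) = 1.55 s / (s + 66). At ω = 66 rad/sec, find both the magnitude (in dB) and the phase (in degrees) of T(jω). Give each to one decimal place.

|j66| = 66
|j66 + 66| = √(66² + 66²) = 93.34
|T(j66)| = 1.55 × 66 / 93.34 = 1.096
20 log₁₀(1.096) = 0.80 dB
∠(j66) = 90.00°
∠(j66 + 66) = arctan(66/66) = 45.00°
∠T(j66) = 90.00° − 45.00° = 45.00°

|T| = 0.8 dB, ∠T = 45.0 deg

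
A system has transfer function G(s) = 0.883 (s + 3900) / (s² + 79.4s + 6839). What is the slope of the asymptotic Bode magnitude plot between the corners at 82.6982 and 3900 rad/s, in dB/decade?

-40 dB/decade

In this band the factors already past their corner are: complex pole pair at ωₙ ≈ 82.7; net slope = -40 dB/decade.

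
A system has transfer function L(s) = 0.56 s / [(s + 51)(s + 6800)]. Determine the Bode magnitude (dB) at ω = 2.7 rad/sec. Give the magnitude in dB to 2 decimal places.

-107.22 dB

|j2.7| = 2.7
|j2.7 + 51| = √(2.7² + 51²) = 51.07
|j2.7 + 6800| = √(2.7² + 6800²) = 6800
|L(j2.7)| = 0.56 × 2.7 / (51.07 × 6800) = 4.3538e-06
20 log₁₀(4.3538e-06) = -107.223 dB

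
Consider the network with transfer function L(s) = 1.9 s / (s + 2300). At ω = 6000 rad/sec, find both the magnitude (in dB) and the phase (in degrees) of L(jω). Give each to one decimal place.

|j6000| = 6000
|j6000 + 2300| = √(6000² + 2300²) = 6426
|L(j6000)| = 1.9 × 6000 / 6426 = 1.7741
20 log₁₀(1.7741) = 4.98 dB
∠(j6000) = 90.00°
∠(j6000 + 2300) = arctan(6000/2300) = 69.03°
∠L(j6000) = 90.00° − 69.03° = 20.97°

|L| = 5.0 dB, ∠L = 21.0°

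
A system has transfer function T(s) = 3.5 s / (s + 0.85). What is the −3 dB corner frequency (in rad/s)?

For a single-pole high-pass, the −3 dB point is at the pole: ω = 0.85 rad/s.

0.85 rad/s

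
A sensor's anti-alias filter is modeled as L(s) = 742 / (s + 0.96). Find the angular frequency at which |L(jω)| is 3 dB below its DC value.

For a single-pole low-pass, the −3 dB point is at the pole: ω = 0.96 rad/s.

0.96 rad/s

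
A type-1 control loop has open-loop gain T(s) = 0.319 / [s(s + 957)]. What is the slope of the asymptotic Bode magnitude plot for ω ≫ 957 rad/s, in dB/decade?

-40 dB/decade

With 0 zeros and 2 poles, the high-frequency asymptotic slope is 20 × (0 − 2) = -40 dB/decade.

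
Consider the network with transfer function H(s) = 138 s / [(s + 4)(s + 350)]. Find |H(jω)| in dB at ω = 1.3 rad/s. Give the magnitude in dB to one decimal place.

|j1.3| = 1.3
|j1.3 + 4| = √(1.3² + 4²) = 4.206
|j1.3 + 350| = √(1.3² + 350²) = 350
|H(j1.3)| = 138 × 1.3 / (4.206 × 350) = 0.12187
20 log₁₀(0.12187) = -18.28 dB

-18.3 dB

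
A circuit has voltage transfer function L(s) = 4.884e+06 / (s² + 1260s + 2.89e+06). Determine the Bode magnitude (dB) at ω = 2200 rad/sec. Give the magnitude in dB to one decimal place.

|(j2200)² + 1260(j2200) + 2.89e+06| = |-1.95e+06 + j2.772e+06| = 3.389e+06
|L(j2200)| = 4.884e+06 / 3.389e+06 = 1.4411
20 log₁₀(1.4411) = 3.17 dB

3.2 dB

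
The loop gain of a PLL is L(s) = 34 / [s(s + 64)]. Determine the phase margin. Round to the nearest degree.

Gain crossover: |L(jω)| = 1 at ω ≈ 0.531 rad/s.
∠L(j0.531) = −90° − arctan(0.531/64) ≈ -90.48°
PM = 180° + (-90.48°) = 89.52°

90°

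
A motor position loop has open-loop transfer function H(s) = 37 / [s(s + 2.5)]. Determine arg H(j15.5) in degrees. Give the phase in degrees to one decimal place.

∠(j15.5 + 2.5) = arctan(15.5/2.5) = 80.84°
∠(j15.5) = 90.00°
∠H(j15.5) = − (80.84° + 90.00°) = -170.84°

-170.8°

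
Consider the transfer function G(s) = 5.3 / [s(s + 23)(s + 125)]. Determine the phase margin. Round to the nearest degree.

Gain crossover: |G(jω)| = 1 at ω ≈ 0.00184 rad/s.
∠G(j0.00184) = −90° − arctan(0.00184/23) − arctan(0.00184/125) ≈ -90.01°
PM = 180° + (-90.01°) = 89.99°

90 deg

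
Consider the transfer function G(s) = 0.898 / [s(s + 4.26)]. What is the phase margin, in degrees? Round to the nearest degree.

87°

Gain crossover: |G(jω)| = 1 at ω ≈ 0.211 rad/sec.
∠G(j0.211) = −90° − arctan(0.211/4.26) ≈ -92.83°
PM = 180° + (-92.83°) = 87.17°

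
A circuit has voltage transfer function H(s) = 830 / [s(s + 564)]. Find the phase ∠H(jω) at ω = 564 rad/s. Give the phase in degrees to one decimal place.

-135.0 deg

∠(j564 + 564) = arctan(564/564) = 45.00°
∠(j564) = 90.00°
∠H(j564) = − (45.00° + 90.00°) = -135.00°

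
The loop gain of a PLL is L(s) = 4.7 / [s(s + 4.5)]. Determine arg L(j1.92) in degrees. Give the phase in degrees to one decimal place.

∠(j1.92 + 4.5) = arctan(1.92/4.5) = 23.11°
∠(j1.92) = 90.00°
∠L(j1.92) = − (23.11° + 90.00°) = -113.11°

-113.1°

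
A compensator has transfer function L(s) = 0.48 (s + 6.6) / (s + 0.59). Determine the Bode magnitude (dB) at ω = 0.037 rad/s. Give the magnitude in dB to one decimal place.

14.6 dB

|j0.037 + 6.6| = √(0.037² + 6.6²) = 6.6
|j0.037 + 0.59| = √(0.037² + 0.59²) = 0.5912
|L(j0.037)| = 0.48 × 6.6 / 0.5912 = 5.359
20 log₁₀(5.359) = 14.58 dB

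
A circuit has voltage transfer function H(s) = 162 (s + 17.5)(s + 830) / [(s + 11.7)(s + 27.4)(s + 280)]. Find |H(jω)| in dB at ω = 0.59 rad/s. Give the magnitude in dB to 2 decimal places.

|j0.59 + 17.5| = √(0.59² + 17.5²) = 17.51
|j0.59 + 830| = √(0.59² + 830²) = 830
|j0.59 + 11.7| = √(0.59² + 11.7²) = 11.71
|j0.59 + 27.4| = √(0.59² + 27.4²) = 27.41
|j0.59 + 280| = √(0.59² + 280²) = 280
|H(j0.59)| = 162 × 17.51 × 830 / (11.71 × 27.41 × 280) = 26.19
20 log₁₀(26.19) = 28.363 dB

28.36 dB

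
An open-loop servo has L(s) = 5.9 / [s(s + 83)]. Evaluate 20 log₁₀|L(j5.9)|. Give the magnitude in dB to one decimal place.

|j5.9 + 83| = √(5.9² + 83²) = 83.21
|j5.9| = 5.9
|L(j5.9)| = 5.9 / (83.21 × 5.9) = 0.012018
20 log₁₀(0.012018) = -38.40 dB

-38.4 dB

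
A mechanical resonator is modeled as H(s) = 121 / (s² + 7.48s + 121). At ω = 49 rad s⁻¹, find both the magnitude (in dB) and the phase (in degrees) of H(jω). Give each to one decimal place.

|(j49)² + 7.48(j49) + 121| = |-2280 + j366.52| = 2309
|H(j49)| = 121 / 2309 = 0.052397
20 log₁₀(0.052397) = -25.61 dB
∠[(j49)² + 7.48(j49) + 121] = ∠[-2280 + j366.52] = 170.87°
∠H(j49) = −170.87° = -170.87°

|H| = -25.6 dB, ∠H = -170.9 deg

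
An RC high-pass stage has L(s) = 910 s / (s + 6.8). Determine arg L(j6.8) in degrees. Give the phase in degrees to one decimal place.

45.0°

∠(j6.8) = 90.00°
∠(j6.8 + 6.8) = arctan(6.8/6.8) = 45.00°
∠L(j6.8) = 90.00° − 45.00° = 45.00°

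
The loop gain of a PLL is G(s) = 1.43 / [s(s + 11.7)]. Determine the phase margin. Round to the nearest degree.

Gain crossover: |G(jω)| = 1 at ω ≈ 0.122 rad/s.
∠G(j0.122) = −90° − arctan(0.122/11.7) ≈ -90.60°
PM = 180° + (-90.60°) = 89.40°

89°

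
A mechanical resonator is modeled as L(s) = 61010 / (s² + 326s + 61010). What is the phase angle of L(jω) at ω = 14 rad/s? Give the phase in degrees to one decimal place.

∠[(j14)² + 326(j14) + 61010] = ∠[60814 + j4564] = 4.29°
∠L(j14) = −4.29° = -4.29°

-4.3°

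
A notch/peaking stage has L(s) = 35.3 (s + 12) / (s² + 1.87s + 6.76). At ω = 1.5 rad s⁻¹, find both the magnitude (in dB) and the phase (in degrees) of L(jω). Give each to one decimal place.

|L| = 38.1 dB, ∠L = -24.8 deg

|j1.5 + 12| = √(1.5² + 12²) = 12.09
|(j1.5)² + 1.87(j1.5) + 6.76| = |4.51 + j2.805| = 5.311
|L(j1.5)| = 35.3 × 12.09 / 5.311 = 80.378
20 log₁₀(80.378) = 38.10 dB
∠(j1.5 + 12) = arctan(1.5/12) = 7.13°
∠[(j1.5)² + 1.87(j1.5) + 6.76] = ∠[4.51 + j2.805] = 31.88°
∠L(j1.5) = 7.13° − 31.88° = -24.75°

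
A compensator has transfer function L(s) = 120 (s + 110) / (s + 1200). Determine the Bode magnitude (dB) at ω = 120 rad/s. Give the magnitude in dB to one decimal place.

|j120 + 110| = √(120² + 110²) = 162.8
|j120 + 1200| = √(120² + 1200²) = 1206
|L(j120)| = 120 × 162.8 / 1206 = 16.198
20 log₁₀(16.198) = 24.19 dB

24.2 dB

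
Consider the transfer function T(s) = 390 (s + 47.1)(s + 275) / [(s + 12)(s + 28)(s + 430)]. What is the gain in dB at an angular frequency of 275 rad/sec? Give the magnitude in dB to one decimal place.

0.7 dB

|j275 + 47.1| = √(275² + 47.1²) = 279
|j275 + 275| = √(275² + 275²) = 388.9
|j275 + 12| = √(275² + 12²) = 275.3
|j275 + 28| = √(275² + 28²) = 276.4
|j275 + 430| = √(275² + 430²) = 510.4
|T(j275)| = 390 × 279 × 388.9 / (275.3 × 276.4 × 510.4) = 1.0896
20 log₁₀(1.0896) = 0.75 dB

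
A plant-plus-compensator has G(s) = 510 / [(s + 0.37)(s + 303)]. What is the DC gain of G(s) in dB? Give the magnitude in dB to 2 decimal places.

13.16 dB

G(0) = 510 / (0.37 × 303) = 4.5491
20 log₁₀(4.5491) = 13.159 dB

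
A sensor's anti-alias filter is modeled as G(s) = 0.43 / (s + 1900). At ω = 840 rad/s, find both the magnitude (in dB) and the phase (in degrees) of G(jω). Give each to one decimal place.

|G| = -73.7 dB, ∠G = -23.9 deg

|j840 + 1900| = √(840² + 1900²) = 2077
|G(j840)| = 0.43 / 2077 = 0.00020699
20 log₁₀(0.00020699) = -73.68 dB
∠(j840 + 1900) = arctan(840/1900) = 23.85°
∠G(j840) = −23.85° = -23.85°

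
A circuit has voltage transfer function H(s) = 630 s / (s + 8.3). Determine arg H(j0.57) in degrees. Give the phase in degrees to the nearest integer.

∠(j0.57) = 90.00°
∠(j0.57 + 8.3) = arctan(0.57/8.3) = 3.93°
∠H(j0.57) = 90.00° − 3.93° = 86.07°

86°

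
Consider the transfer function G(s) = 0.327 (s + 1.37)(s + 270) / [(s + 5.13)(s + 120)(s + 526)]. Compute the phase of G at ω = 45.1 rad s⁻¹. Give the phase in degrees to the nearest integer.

∠(j45.1 + 1.37) = arctan(45.1/1.37) = 88.26°
∠(j45.1 + 270) = arctan(45.1/270) = 9.48°
∠(j45.1 + 5.13) = arctan(45.1/5.13) = 83.51°
∠(j45.1 + 120) = arctan(45.1/120) = 20.60°
∠(j45.1 + 526) = arctan(45.1/526) = 4.90°
∠G(j45.1) = 88.26° + 9.48° − (83.51° + 20.60° + 4.90°) = -11.27°

-11°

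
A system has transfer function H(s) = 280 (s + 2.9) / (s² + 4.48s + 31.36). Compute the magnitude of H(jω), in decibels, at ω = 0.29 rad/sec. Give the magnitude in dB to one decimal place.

|j0.29 + 2.9| = √(0.29² + 2.9²) = 2.914
|(j0.29)² + 4.48(j0.29) + 31.36| = |31.276 + j1.2992| = 31.3
|H(j0.29)| = 280 × 2.914 / 31.3 = 26.069
20 log₁₀(26.069) = 28.32 dB

28.3 dB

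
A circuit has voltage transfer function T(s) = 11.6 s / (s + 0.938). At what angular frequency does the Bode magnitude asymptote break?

The single real pole at s = −0.938 gives a corner at ω = 0.938 rad s⁻¹.

0.938 rad s⁻¹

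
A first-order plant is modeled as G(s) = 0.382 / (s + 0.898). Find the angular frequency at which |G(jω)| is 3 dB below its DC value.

0.898 rad/s

For a single-pole low-pass, the −3 dB point is at the pole: ω = 0.898 rad/s.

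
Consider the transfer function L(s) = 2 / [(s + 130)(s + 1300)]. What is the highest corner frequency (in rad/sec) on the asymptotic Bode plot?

1300 rad/sec

Break frequencies occur at each pole and zero magnitude: 130 rad/sec, 1300 rad/sec.
The highest is 1300 rad/sec.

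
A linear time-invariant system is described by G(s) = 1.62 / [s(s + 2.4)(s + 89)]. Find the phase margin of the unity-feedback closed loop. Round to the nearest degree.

90 deg

Gain crossover: |G(jω)| = 1 at ω ≈ 0.00758 rad/s.
∠G(j0.00758) = −90° − arctan(0.00758/2.4) − arctan(0.00758/89) ≈ -90.19°
PM = 180° + (-90.19°) = 89.81°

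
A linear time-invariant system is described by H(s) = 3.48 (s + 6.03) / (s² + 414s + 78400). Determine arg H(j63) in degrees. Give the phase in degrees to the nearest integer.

65°

∠(j63 + 6.03) = arctan(63/6.03) = 84.53°
∠[(j63)² + 414(j63) + 78400] = ∠[74431 + j26082] = 19.31°
∠H(j63) = 84.53° − 19.31° = 65.22°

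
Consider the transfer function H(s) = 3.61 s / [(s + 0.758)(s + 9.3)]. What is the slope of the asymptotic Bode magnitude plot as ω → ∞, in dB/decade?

-20 dB/decade

With 1 zero and 2 poles, the high-frequency asymptotic slope is 20 × (1 − 2) = -20 dB/decade.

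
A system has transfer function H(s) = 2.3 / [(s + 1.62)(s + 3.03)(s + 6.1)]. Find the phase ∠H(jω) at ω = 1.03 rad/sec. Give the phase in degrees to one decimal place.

∠(j1.03 + 1.62) = arctan(1.03/1.62) = 32.45°
∠(j1.03 + 3.03) = arctan(1.03/3.03) = 18.77°
∠(j1.03 + 6.1) = arctan(1.03/6.1) = 9.58°
∠H(j1.03) = − (32.45° + 18.77° + 9.58°) = -60.81°

-60.8°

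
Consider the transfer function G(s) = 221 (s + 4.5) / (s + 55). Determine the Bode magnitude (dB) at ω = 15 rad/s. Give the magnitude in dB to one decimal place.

|j15 + 4.5| = √(15² + 4.5²) = 15.66
|j15 + 55| = √(15² + 55²) = 57.01
|G(j15)| = 221 × 15.66 / 57.01 = 60.709
20 log₁₀(60.709) = 35.67 dB

35.7 dB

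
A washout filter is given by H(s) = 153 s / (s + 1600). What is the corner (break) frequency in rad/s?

1600 rad/s

The single real pole at s = −1600 gives a corner at ω = 1600 rad/s.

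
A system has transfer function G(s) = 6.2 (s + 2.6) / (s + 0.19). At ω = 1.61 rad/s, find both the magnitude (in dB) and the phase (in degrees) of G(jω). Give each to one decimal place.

|G| = 21.4 dB, ∠G = -51.5°

|j1.61 + 2.6| = √(1.61² + 2.6²) = 3.058
|j1.61 + 0.19| = √(1.61² + 0.19²) = 1.621
|G(j1.61)| = 6.2 × 3.058 / 1.621 = 11.695
20 log₁₀(11.695) = 21.36 dB
∠(j1.61 + 2.6) = arctan(1.61/2.6) = 31.77°
∠(j1.61 + 0.19) = arctan(1.61/0.19) = 83.27°
∠G(j1.61) = 31.77° − 83.27° = -51.50°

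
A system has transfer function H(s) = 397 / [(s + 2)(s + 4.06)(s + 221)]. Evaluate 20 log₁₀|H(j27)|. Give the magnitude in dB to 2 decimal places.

|j27 + 2| = √(27² + 2²) = 27.07
|j27 + 4.06| = √(27² + 4.06²) = 27.3
|j27 + 221| = √(27² + 221²) = 222.6
|H(j27)| = 397 / (27.07 × 27.3 × 222.6) = 0.0024122
20 log₁₀(0.0024122) = -52.352 dB

-52.35 dB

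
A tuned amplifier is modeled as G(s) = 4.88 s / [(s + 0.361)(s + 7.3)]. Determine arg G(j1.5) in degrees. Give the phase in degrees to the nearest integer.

∠(j1.5) = 90.00°
∠(j1.5 + 0.361) = arctan(1.5/0.361) = 76.47°
∠(j1.5 + 7.3) = arctan(1.5/7.3) = 11.61°
∠G(j1.5) = 90.00° − (76.47° + 11.61°) = 1.92°

2°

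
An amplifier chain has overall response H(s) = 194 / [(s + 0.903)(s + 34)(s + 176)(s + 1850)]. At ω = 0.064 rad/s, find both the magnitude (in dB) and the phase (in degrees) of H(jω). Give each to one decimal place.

|j0.064 + 0.903| = √(0.064² + 0.903²) = 0.9053
|j0.064 + 34| = √(0.064² + 34²) = 34
|j0.064 + 176| = √(0.064² + 176²) = 176
|j0.064 + 1850| = √(0.064² + 1850²) = 1850
|H(j0.064)| = 194 / (0.9053 × 34 × 176 × 1850) = 1.9358e-05
20 log₁₀(1.9358e-05) = -94.26 dB
∠(j0.064 + 0.903) = arctan(0.064/0.903) = 4.05°
∠(j0.064 + 34) = arctan(0.064/34) = 0.11°
∠(j0.064 + 176) = arctan(0.064/176) = 0.02°
∠(j0.064 + 1850) = arctan(0.064/1850) = 0.00°
∠H(j0.064) = − (4.05° + 0.11° + 0.02° + 0.00°) = -4.18°

|H| = -94.3 dB, ∠H = -4.2 deg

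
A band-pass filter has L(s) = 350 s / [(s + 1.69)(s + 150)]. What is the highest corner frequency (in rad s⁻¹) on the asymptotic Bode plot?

Break frequencies occur at each pole and zero magnitude: 1.69 rad s⁻¹, 150 rad s⁻¹.
The highest is 150 rad s⁻¹.

150 rad s⁻¹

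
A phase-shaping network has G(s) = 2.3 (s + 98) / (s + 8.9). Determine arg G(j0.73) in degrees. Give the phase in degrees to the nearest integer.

-4°

∠(j0.73 + 98) = arctan(0.73/98) = 0.43°
∠(j0.73 + 8.9) = arctan(0.73/8.9) = 4.69°
∠G(j0.73) = 0.43° − 4.69° = -4.26°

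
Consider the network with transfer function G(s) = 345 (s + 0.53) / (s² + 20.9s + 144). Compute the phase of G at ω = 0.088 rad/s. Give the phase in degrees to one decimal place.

∠(j0.088 + 0.53) = arctan(0.088/0.53) = 9.43°
∠[(j0.088)² + 20.9(j0.088) + 144] = ∠[143.99 + j1.8392] = 0.73°
∠G(j0.088) = 9.43° − 0.73° = 8.70°

8.7 deg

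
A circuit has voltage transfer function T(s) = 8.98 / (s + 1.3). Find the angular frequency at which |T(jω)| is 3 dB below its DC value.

1.3 rad/s

For a single-pole low-pass, the −3 dB point is at the pole: ω = 1.3 rad/s.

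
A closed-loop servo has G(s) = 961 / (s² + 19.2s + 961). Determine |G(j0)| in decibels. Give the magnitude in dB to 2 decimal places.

G(0) = 961 / 961 = 1
20 log₁₀(1) = 0.000 dB

0.00 dB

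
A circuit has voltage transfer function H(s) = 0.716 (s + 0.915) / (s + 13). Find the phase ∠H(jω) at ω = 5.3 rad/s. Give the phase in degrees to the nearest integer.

∠(j5.3 + 0.915) = arctan(5.3/0.915) = 80.20°
∠(j5.3 + 13) = arctan(5.3/13) = 22.18°
∠H(j5.3) = 80.20° − 22.18° = 58.02°

58°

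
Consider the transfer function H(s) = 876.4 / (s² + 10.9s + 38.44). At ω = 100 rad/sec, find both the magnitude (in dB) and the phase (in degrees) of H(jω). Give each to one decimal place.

|H| = -21.2 dB, ∠H = -173.8°

|(j100)² + 10.9(j100) + 38.44| = |-9961.6 + j1090| = 1.002e+04
|H(j100)| = 876.4 / 1.002e+04 = 0.087456
20 log₁₀(0.087456) = -21.16 dB
∠[(j100)² + 10.9(j100) + 38.44] = ∠[-9961.6 + j1090] = 173.76°
∠H(j100) = −173.76° = -173.76°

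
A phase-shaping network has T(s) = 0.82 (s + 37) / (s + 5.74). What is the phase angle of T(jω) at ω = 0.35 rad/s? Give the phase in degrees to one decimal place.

-2.9°

∠(j0.35 + 37) = arctan(0.35/37) = 0.54°
∠(j0.35 + 5.74) = arctan(0.35/5.74) = 3.49°
∠T(j0.35) = 0.54° − 3.49° = -2.95°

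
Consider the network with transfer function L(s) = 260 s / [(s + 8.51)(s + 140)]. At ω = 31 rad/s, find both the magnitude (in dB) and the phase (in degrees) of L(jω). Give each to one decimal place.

|j31| = 31
|j31 + 8.51| = √(31² + 8.51²) = 32.15
|j31 + 140| = √(31² + 140²) = 143.4
|L(j31)| = 260 × 31 / (32.15 × 143.4) = 1.7485
20 log₁₀(1.7485) = 4.85 dB
∠(j31) = 90.00°
∠(j31 + 8.51) = arctan(31/8.51) = 74.65°
∠(j31 + 140) = arctan(31/140) = 12.49°
∠L(j31) = 90.00° − (74.65° + 12.49°) = 2.87°

|L| = 4.9 dB, ∠L = 2.9 deg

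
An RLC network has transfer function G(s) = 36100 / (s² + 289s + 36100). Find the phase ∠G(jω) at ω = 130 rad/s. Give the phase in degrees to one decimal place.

∠[(j130)² + 289(j130) + 36100] = ∠[19200 + j37570] = 62.93°
∠G(j130) = −62.93° = -62.93°

-62.9°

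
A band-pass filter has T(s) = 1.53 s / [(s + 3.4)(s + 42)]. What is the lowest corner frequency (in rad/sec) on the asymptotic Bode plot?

3.4 rad/sec

Break frequencies occur at each pole and zero magnitude: 3.4 rad/sec, 42 rad/sec.
The lowest is 3.4 rad/sec.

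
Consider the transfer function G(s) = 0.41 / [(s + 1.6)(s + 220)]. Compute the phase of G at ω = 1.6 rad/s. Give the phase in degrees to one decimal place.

-45.4°

∠(j1.6 + 1.6) = arctan(1.6/1.6) = 45.00°
∠(j1.6 + 220) = arctan(1.6/220) = 0.42°
∠G(j1.6) = − (45.00° + 0.42°) = -45.42°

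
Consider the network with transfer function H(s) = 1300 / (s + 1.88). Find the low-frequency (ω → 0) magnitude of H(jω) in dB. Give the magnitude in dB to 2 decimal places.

H(0) = 1300 / 1.88 = 691.49
20 log₁₀(691.49) = 56.796 dB

56.80 dB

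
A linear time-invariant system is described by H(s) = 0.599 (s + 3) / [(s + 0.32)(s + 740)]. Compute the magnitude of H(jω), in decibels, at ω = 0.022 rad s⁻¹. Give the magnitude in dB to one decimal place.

-42.4 dB

|j0.022 + 3| = √(0.022² + 3²) = 3
|j0.022 + 0.32| = √(0.022² + 0.32²) = 0.3208
|j0.022 + 740| = √(0.022² + 740²) = 740
|H(j0.022)| = 0.599 × 3 / (0.3208 × 740) = 0.007571
20 log₁₀(0.007571) = -42.42 dB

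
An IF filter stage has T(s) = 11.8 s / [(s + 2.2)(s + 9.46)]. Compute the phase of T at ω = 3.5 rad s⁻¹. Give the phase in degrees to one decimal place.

∠(j3.5) = 90.00°
∠(j3.5 + 2.2) = arctan(3.5/2.2) = 57.85°
∠(j3.5 + 9.46) = arctan(3.5/9.46) = 20.30°
∠T(j3.5) = 90.00° − (57.85° + 20.30°) = 11.85°

11.8°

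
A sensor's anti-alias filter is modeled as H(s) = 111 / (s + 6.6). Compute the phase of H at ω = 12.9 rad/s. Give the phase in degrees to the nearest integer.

-63°

∠(j12.9 + 6.6) = arctan(12.9/6.6) = 62.90°
∠H(j12.9) = −62.90° = -62.90°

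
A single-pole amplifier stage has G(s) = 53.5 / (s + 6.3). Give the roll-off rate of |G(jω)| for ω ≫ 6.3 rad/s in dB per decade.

-20 dB/decade

With 0 zeros and 1 pole, the high-frequency asymptotic slope is 20 × (0 − 1) = -20 dB/decade.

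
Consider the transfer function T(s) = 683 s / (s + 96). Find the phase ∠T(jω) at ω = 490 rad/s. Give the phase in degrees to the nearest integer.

11°

∠(j490) = 90.00°
∠(j490 + 96) = arctan(490/96) = 78.92°
∠T(j490) = 90.00° − 78.92° = 11.08°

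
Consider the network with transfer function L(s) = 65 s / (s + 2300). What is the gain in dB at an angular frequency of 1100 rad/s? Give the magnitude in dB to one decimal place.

|j1100| = 1100
|j1100 + 2300| = √(1100² + 2300²) = 2550
|L(j1100)| = 65 × 1100 / 2550 = 28.045
20 log₁₀(28.045) = 28.96 dB

29.0 dB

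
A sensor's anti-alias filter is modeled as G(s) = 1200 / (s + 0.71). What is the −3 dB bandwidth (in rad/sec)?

0.71 rad/sec

For a single-pole low-pass, the −3 dB point is at the pole: ω = 0.71 rad/sec.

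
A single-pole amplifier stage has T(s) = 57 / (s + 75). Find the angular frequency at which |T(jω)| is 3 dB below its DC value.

For a single-pole low-pass, the −3 dB point is at the pole: ω = 75 rad/sec.

75 rad/sec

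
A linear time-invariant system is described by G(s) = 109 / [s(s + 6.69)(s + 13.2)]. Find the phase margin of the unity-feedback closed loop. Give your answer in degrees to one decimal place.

Gain crossover: |G(jω)| = 1 at ω ≈ 1.21 rad/s.
∠G(j1.21) = −90° − arctan(1.21/6.69) − arctan(1.21/13.2) ≈ -105.48°
PM = 180° + (-105.48°) = 74.52°

74.5°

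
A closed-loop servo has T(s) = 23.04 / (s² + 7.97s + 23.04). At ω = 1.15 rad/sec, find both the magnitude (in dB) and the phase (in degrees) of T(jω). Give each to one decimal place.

|(j1.15)² + 7.97(j1.15) + 23.04| = |21.718 + j9.1655| = 23.57
|T(j1.15)| = 23.04 / 23.57 = 0.97742
20 log₁₀(0.97742) = -0.20 dB
∠[(j1.15)² + 7.97(j1.15) + 23.04] = ∠[21.718 + j9.1655] = 22.88°
∠T(j1.15) = −22.88° = -22.88°

|T| = -0.2 dB, ∠T = -22.9°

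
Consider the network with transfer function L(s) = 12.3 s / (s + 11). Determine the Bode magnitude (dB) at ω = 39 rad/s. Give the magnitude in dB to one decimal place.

21.5 dB

|j39| = 39
|j39 + 11| = √(39² + 11²) = 40.52
|L(j39)| = 12.3 × 39 / 40.52 = 11.838
20 log₁₀(11.838) = 21.47 dB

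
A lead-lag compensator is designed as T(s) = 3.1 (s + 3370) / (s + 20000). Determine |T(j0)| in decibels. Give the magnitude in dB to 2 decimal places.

-5.64 dB

T(0) = 3.1 × 3370 / 20000 = 0.52235
20 log₁₀(0.52235) = -5.641 dB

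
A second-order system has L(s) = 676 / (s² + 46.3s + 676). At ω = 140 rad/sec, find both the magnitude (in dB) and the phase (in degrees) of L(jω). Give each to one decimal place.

|L| = -29.4 dB, ∠L = -161.1°

|(j140)² + 46.3(j140) + 676| = |-18924 + j6482| = 2e+04
|L(j140)| = 676 / 2e+04 = 0.033794
20 log₁₀(0.033794) = -29.42 dB
∠[(j140)² + 46.3(j140) + 676] = ∠[-18924 + j6482] = 161.09°
∠L(j140) = −161.09° = -161.09°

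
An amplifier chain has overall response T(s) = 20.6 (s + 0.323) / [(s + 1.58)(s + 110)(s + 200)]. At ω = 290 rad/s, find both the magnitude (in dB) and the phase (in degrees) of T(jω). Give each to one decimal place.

|j290 + 0.323| = √(290² + 0.323²) = 290
|j290 + 1.58| = √(290² + 1.58²) = 290
|j290 + 110| = √(290² + 110²) = 310.2
|j290 + 200| = √(290² + 200²) = 352.3
|T(j290)| = 20.6 × 290 / (290 × 310.2 × 352.3) = 0.00018853
20 log₁₀(0.00018853) = -74.49 dB
∠(j290 + 0.323) = arctan(290/0.323) = 89.94°
∠(j290 + 1.58) = arctan(290/1.58) = 89.69°
∠(j290 + 110) = arctan(290/110) = 69.23°
∠(j290 + 200) = arctan(290/200) = 55.41°
∠T(j290) = 89.94° − (89.69° + 69.23° + 55.41°) = -124.39°

|T| = -74.5 dB, ∠T = -124.4°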